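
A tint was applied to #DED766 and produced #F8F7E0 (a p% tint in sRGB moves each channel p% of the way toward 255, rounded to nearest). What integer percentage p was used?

#DED766 is rgb(222, 215, 102); #F8F7E0 is rgb(248, 247, 224).
On the B channel (widest range): 224 ≈ 102 + (p/100)(255 − 102), so p ≈ 100×(224 − 102)/(255 − 102) = 12200/153 = 79.74.
p = 80 reproduces all three channels after rounding.

80%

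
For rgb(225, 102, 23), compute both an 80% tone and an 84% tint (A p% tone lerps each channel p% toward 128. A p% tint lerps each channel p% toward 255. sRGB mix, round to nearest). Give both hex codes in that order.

#937B6B, #FAE7DA

80% tone:
  R: 225 + 0.8×(128−225) = 225 − 77.6 = 147.4 → 147
  G: 102 + 0.8×(128−102) = 102 + 20.8 = 122.8 → 123
  B: 23 + 84 = 107 → 107
  → #937B6B
84% tint:
  R: 225 + 25.2 = 250.2 → 250
  G: 102 + 128.52 = 230.52 → 231
  B: 23 + 194.88 = 217.88 → 218
  → #FAE7DA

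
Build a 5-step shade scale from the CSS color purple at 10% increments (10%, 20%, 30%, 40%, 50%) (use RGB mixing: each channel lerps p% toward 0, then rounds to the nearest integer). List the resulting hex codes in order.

CSS purple is rgb(128, 0, 128).
10%: (128 − 12.8 = 115.2→115, 0→0, 128 − 12.8 = 115.2→115) → #730073
20%: (128 − 25.6 = 102.4→102, 0→0, 128 − 25.6 = 102.4→102) → #660066
30%: (128 − 38.4 = 89.6→90, 0→0, 128 − 38.4 = 89.6→90) → #5a005a
40%: (128 − 51.2 = 76.8→77, 0→0, 128 − 51.2 = 76.8→77) → #4d004d
50%: (128 − 64 = 64→64, 0→0, 128 − 64 = 64→64) → #400040

#730073, #660066, #5a005a, #4d004d, #400040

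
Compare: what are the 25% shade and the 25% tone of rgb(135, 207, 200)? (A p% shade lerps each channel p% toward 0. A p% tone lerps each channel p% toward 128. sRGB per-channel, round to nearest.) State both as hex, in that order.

25% shade:
  R: 135 − 33.75 = 101.25 → 101
  G: 207 + 0.25×(0−207) = 207 − 51.75 = 155.25 → 155
  B: 200 − 50 = 150 → 150
  → #659B96
25% tone:
  R: 135 − 1.75 = 133.25 → 133
  G: 207 + 0.25×(128−207) = 207 − 19.75 = 187.25 → 187
  B: 200 − 18 = 182 → 182
  → #85BBB6

#659B96, #85BBB6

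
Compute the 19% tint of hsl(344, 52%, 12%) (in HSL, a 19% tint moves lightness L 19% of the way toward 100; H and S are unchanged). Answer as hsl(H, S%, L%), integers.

hsl(344, 52%, 29%)

L moves 19% from 12 toward 100: 12 + 16.72 = 28.72 → 29.
H and S are unchanged.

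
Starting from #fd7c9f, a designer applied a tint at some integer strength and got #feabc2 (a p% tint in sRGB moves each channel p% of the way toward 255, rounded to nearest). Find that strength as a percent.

#fd7c9f is rgb(253, 124, 159); #feabc2 is rgb(254, 171, 194).
On the G channel (widest range): 171 ≈ 124 + (p/100)(255 − 124), so p ≈ 100×(171 − 124)/(255 − 124) = 4700/131 = 35.88.
p = 36 reproduces all three channels after rounding.

36%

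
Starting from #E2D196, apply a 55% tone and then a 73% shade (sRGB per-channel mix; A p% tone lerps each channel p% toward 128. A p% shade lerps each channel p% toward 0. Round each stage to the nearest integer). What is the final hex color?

#E2D196 is rgb(226, 209, 150).
A 55% tone moves each channel 55% toward 128:
  R: 226 + 0.55×(128−226) = 226 − 53.9 = 172.1 → 172
  G: 209 − 44.55 = 164.45 → 164
  B: 150 + 0.55×(128−150) = 150 − 12.1 = 137.9 → 138
After the tone: rgb(172, 164, 138) = #ACA48A.
Per channel, c → c + 0.73(0 − c):
  R: 172 + 0.73×(0−172) = 172 − 125.56 = 46.44 → 46
  G: 164 + 0.73×(0−164) = 164 − 119.72 = 44.28 → 44
  B: 138 − 100.74 = 37.26 → 37
rgb(46, 44, 37) = #2E2C25.

#2E2C25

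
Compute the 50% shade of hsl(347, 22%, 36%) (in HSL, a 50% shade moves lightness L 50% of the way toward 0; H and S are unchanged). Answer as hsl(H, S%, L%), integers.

hsl(347, 22%, 18%)

L moves 50% from 36 toward 0: 36 − 18 = 18 → 18.
H and S are unchanged.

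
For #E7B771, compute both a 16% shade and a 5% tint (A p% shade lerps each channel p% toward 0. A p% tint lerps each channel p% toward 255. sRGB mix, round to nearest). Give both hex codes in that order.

#C29A5F, #E8BB78

#E7B771 is rgb(231, 183, 113).
16% shade:
  R: 231 − 36.96 = 194.04 → 194
  G: 183 + 0.16×(0−183) = 183 − 29.28 = 153.72 → 154
  B: 113 − 18.08 = 94.92 → 95
  → #C29A5F
5% tint:
  R: 231 + 0.05×(255−231) = 231 + 1.2 = 232.2 → 232
  G: 183 + 0.05×(255−183) = 183 + 3.6 = 186.6 → 187
  B: 113 + 0.05×(255−113) = 113 + 7.1 = 120.1 → 120
  → #E8BB78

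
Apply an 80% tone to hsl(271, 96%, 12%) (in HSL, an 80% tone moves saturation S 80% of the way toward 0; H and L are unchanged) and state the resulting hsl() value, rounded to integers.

hsl(271, 19%, 12%)

S moves 80% from 96 toward 0: 96 − 76.8 = 19.2 → 19.
H and L are unchanged.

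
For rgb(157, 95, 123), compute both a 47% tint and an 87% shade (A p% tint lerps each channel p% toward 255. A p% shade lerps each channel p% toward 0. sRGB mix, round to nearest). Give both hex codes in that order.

#CBAAB9, #140C10

47% tint:
  R: 157 + 46.06 = 203.06 → 203
  G: 95 + 0.47×(255−95) = 95 + 75.2 = 170.2 → 170
  B: 123 + 0.47×(255−123) = 123 + 62.04 = 185.04 → 185
  → #CBAAB9
87% shade:
  R: 157 − 136.59 = 20.41 → 20
  G: 95 − 82.65 = 12.35 → 12
  B: 123 − 107.01 = 15.99 → 16
  → #140C10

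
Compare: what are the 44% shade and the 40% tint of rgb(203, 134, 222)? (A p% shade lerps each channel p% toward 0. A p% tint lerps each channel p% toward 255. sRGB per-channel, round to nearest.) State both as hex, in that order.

#724B7C, #E0B6EB

44% shade:
  R: 203 + 0.44×(0−203) = 203 − 89.32 = 113.68 → 114
  G: 134 + 0.44×(0−134) = 134 − 58.96 = 75.04 → 75
  B: 222 + 0.44×(0−222) = 222 − 97.68 = 124.32 → 124
  → #724B7C
40% tint:
  R: 203 + 0.4×(255−203) = 203 + 20.8 = 223.8 → 224
  G: 134 + 0.4×(255−134) = 134 + 48.4 = 182.4 → 182
  B: 222 + 13.2 = 235.2 → 235
  → #E0B6EB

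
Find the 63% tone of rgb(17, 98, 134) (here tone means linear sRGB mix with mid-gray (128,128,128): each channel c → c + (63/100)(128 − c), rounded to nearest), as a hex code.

Lerp each channel 63% toward 128:
  R: 17 + 0.63×(128−17) = 17 + 69.93 = 86.93 → 87
  G: 98 + 18.9 = 116.9 → 117
  B: 134 + 0.63×(128−134) = 134 − 3.78 = 130.22 → 130
rgb(87, 117, 130) = #577582.

#577582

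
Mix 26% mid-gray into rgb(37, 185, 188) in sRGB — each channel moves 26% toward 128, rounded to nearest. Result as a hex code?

Per channel, c → c + 0.26(128 − c):
  R: 37 + 0.26×(128−37) = 37 + 23.66 = 60.66 → 61
  G: 185 − 14.82 = 170.18 → 170
  B: 188 − 15.6 = 172.4 → 172
rgb(61, 170, 172) = #3DAAAC.

#3DAAAC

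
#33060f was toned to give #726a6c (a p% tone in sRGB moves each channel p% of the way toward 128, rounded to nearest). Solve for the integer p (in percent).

#33060f is rgb(51, 6, 15); #726a6c is rgb(114, 106, 108).
On the G channel (widest range): 106 ≈ 6 + (p/100)(128 − 6), so p ≈ 100×(106 − 6)/(128 − 6) = 10000/122 = 81.97.
p = 82 reproduces all three channels after rounding.

82%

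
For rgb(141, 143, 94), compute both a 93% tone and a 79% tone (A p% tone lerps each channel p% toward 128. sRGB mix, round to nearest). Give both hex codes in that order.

93% tone:
  R: 141 + 0.93×(128−141) = 141 − 12.09 = 128.91 → 129
  G: 143 − 13.95 = 129.05 → 129
  B: 94 + 0.93×(128−94) = 94 + 31.62 = 125.62 → 126
  → #81817E
79% tone:
  R: 141 − 10.27 = 130.73 → 131
  G: 143 − 11.85 = 131.15 → 131
  B: 94 + 0.79×(128−94) = 94 + 26.86 = 120.86 → 121
  → #838379

#81817E, #838379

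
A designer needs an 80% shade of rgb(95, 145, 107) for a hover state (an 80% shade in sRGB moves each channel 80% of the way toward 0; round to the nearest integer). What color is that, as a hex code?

An 80% shade moves each channel 80% toward 0:
  R: 95 + 0.8×(0−95) = 95 − 76 = 19 → 19
  G: 145 − 116 = 29 → 29
  B: 107 + 0.8×(0−107) = 107 − 85.6 = 21.4 → 21
rgb(19, 29, 21) = #131d15.

#131d15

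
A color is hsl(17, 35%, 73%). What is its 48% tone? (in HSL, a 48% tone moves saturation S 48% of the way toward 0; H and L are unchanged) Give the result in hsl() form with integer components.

S moves 48% from 35 toward 0: 35 − 16.8 = 18.2 → 18.
H and L are unchanged.

hsl(17, 18%, 73%)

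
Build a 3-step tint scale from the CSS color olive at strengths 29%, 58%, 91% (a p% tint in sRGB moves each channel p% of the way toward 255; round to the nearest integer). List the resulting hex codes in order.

CSS olive is rgb(128, 128, 0).
29%: (128 + 36.83 = 164.83→165, 128 + 36.83 = 164.83→165, 0 + 73.95 = 73.95→74) → #a5a54a
58%: (128 + 73.66 = 201.66→202, 128 + 73.66 = 201.66→202, 0 + 147.9 = 147.9→148) → #caca94
91%: (128 + 115.57 = 243.57→244, 128 + 115.57 = 243.57→244, 0 + 232.05 = 232.05→232) → #f4f4e8

#a5a54a, #caca94, #f4f4e8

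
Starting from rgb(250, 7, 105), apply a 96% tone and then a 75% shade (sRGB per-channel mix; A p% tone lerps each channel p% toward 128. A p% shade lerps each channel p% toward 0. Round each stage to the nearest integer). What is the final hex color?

#211F20

A 96% tone moves each channel 96% toward 128:
  R: 250 − 117.12 = 132.88 → 133
  G: 7 + 0.96×(128−7) = 7 + 116.16 = 123.16 → 123
  B: 105 + 0.96×(128−105) = 105 + 22.08 = 127.08 → 127
After the tone: rgb(133, 123, 127) = #857B7F.
A 75% shade moves each channel 75% toward 0:
  R: 133 − 99.75 = 33.25 → 33
  G: 123 + 0.75×(0−123) = 123 − 92.25 = 30.75 → 31
  B: 127 + 0.75×(0−127) = 127 − 95.25 = 31.75 → 32
rgb(33, 31, 32) = #211F20.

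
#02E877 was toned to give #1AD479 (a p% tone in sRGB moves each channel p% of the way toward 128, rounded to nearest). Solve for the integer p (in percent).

19%

#02E877 is rgb(2, 232, 119); #1AD479 is rgb(26, 212, 121).
On the R channel (widest range): 26 ≈ 2 + (p/100)(128 − 2), so p ≈ 100×(26 − 2)/(128 − 2) = 2400/126 = 19.05.
p = 19 reproduces all three channels after rounding.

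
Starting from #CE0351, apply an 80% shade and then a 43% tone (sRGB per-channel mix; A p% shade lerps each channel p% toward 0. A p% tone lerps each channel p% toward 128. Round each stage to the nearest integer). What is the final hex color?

#4E3840

#CE0351 is rgb(206, 3, 81).
Per channel, c → c + 0.8(0 − c):
  R: 206 − 164.8 = 41.2 → 41
  G: 3 + 0.8×(0−3) = 3 − 2.4 = 0.6 → 1
  B: 81 + 0.8×(0−81) = 81 − 64.8 = 16.2 → 16
After the shade: rgb(41, 1, 16) = #290110.
Lerp each channel 43% toward 128:
  R: 41 + 0.43×(128−41) = 41 + 37.41 = 78.41 → 78
  G: 1 + 54.61 = 55.61 → 56
  B: 16 + 0.43×(128−16) = 16 + 48.16 = 64.16 → 64
rgb(78, 56, 64) = #4E3840.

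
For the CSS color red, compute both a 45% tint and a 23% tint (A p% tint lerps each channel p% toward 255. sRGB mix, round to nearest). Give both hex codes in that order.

#ff7373, #ff3b3b

CSS red is rgb(255, 0, 0).
45% tint:
  R: 255 + 0 = 255 → 255
  G: 0 + 0.45×(255−0) = 0 + 114.75 = 114.75 → 115
  B: 0 + 0.45×(255−0) = 0 + 114.75 = 114.75 → 115
  → #ff7373
23% tint:
  R: 255 + 0.23×(255−255) = 255 + 0 = 255 → 255
  G: 0 + 0.23×(255−0) = 0 + 58.65 = 58.65 → 59
  B: 0 + 58.65 = 58.65 → 59
  → #ff3b3b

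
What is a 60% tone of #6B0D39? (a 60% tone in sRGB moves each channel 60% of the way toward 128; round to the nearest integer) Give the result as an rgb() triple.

rgb(120, 82, 100)

#6B0D39 is rgb(107, 13, 57).
Per channel, c → c + 0.6(128 − c):
  R: 107 + 12.6 = 119.6 → 120
  G: 13 + 0.6×(128−13) = 13 + 69 = 82 → 82
  B: 57 + 0.6×(128−57) = 57 + 42.6 = 99.6 → 100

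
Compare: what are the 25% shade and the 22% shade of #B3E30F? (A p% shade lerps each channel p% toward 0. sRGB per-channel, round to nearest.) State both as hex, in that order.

#86AA0B, #8CB10C

#B3E30F is rgb(179, 227, 15).
25% shade:
  R: 179 + 0.25×(0−179) = 179 − 44.75 = 134.25 → 134
  G: 227 + 0.25×(0−227) = 227 − 56.75 = 170.25 → 170
  B: 15 + 0.25×(0−15) = 15 − 3.75 = 11.25 → 11
  → #86AA0B
22% shade:
  R: 179 + 0.22×(0−179) = 179 − 39.38 = 139.62 → 140
  G: 227 + 0.22×(0−227) = 227 − 49.94 = 177.06 → 177
  B: 15 + 0.22×(0−15) = 15 − 3.3 = 11.7 → 12
  → #8CB10C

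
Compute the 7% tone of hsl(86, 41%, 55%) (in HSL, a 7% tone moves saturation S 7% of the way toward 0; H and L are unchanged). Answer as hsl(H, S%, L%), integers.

S moves 7% from 41 toward 0: 41 − 2.87 = 38.13 → 38.
H and L are unchanged.

hsl(86, 38%, 55%)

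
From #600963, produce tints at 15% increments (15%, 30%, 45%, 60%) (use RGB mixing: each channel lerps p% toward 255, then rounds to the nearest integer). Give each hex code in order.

#600963 is rgb(96, 9, 99).
15%: (96 + 23.85 = 119.85→120, 9 + 36.9 = 45.9→46, 99 + 23.4 = 122.4→122) → #782e7a
30%: (96 + 47.7 = 143.7→144, 9 + 73.8 = 82.8→83, 99 + 46.8 = 145.8→146) → #905392
45%: (96 + 71.55 = 167.55→168, 9 + 110.7 = 119.7→120, 99 + 70.2 = 169.2→169) → #a878a9
60%: (96 + 95.4 = 191.4→191, 9 + 147.6 = 156.6→157, 99 + 93.6 = 192.6→193) → #bf9dc1

#782e7a, #905392, #a878a9, #bf9dc1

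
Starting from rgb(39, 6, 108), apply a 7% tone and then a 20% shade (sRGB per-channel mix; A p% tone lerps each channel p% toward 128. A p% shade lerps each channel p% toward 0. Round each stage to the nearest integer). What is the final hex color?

#240C57

Lerp each channel 7% toward 128:
  R: 39 + 0.07×(128−39) = 39 + 6.23 = 45.23 → 45
  G: 6 + 0.07×(128−6) = 6 + 8.54 = 14.54 → 15
  B: 108 + 1.4 = 109.4 → 109
After the tone: rgb(45, 15, 109) = #2D0F6D.
Per channel, c → c + 0.2(0 − c):
  R: 45 + 0.2×(0−45) = 45 − 9 = 36 → 36
  G: 15 − 3 = 12 → 12
  B: 109 − 21.8 = 87.2 → 87
rgb(36, 12, 87) = #240C57.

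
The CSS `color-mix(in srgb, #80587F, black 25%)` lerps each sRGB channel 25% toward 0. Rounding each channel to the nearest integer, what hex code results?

#80587F is rgb(128, 88, 127).
Lerp each channel 25% toward 0:
  R: 128 + 0.25×(0−128) = 128 − 32 = 96 → 96
  G: 88 − 22 = 66 → 66
  B: 127 − 31.75 = 95.25 → 95
rgb(96, 66, 95) = #60425F.

#60425F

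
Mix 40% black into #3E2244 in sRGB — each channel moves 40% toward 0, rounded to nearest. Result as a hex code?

#3E2244 is rgb(62, 34, 68).
Lerp each channel 40% toward 0:
  R: 62 + 0.4×(0−62) = 62 − 24.8 = 37.2 → 37
  G: 34 + 0.4×(0−34) = 34 − 13.6 = 20.4 → 20
  B: 68 + 0.4×(0−68) = 68 − 27.2 = 40.8 → 41
rgb(37, 20, 41) = #251429.

#251429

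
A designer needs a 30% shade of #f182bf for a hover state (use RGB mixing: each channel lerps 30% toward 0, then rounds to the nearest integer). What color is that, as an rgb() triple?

rgb(169, 91, 134)

#f182bf is rgb(241, 130, 191).
Lerp each channel 30% toward 0:
  R: 241 − 72.3 = 168.7 → 169
  G: 130 − 39 = 91 → 91
  B: 191 + 0.3×(0−191) = 191 − 57.3 = 133.7 → 134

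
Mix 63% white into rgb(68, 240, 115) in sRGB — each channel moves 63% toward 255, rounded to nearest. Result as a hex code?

#BAF9CB

Per channel, c → c + 0.63(255 − c):
  R: 68 + 117.81 = 185.81 → 186
  G: 240 + 0.63×(255−240) = 240 + 9.45 = 249.45 → 249
  B: 115 + 88.2 = 203.2 → 203
rgb(186, 249, 203) = #BAF9CB.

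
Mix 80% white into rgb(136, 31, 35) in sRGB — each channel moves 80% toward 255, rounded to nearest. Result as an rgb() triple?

rgb(231, 210, 211)

Lerp each channel 80% toward 255:
  R: 136 + 95.2 = 231.2 → 231
  G: 31 + 0.8×(255−31) = 31 + 179.2 = 210.2 → 210
  B: 35 + 176 = 211 → 211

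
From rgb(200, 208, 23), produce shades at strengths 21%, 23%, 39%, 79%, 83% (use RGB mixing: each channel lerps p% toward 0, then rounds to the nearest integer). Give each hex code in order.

21%: (200 − 42 = 158→158, 208 − 43.68 = 164.32→164, 23 − 4.83 = 18.17→18) → #9ea412
23%: (200 − 46 = 154→154, 208 − 47.84 = 160.16→160, 23 − 5.29 = 17.71→18) → #9aa012
39%: (200 − 78 = 122→122, 208 − 81.12 = 126.88→127, 23 − 8.97 = 14.03→14) → #7a7f0e
79%: (200 − 158 = 42→42, 208 − 164.32 = 43.68→44, 23 − 18.17 = 4.83→5) → #2a2c05
83%: (200 − 166 = 34→34, 208 − 172.64 = 35.36→35, 23 − 19.09 = 3.91→4) → #222304

#9ea412, #9aa012, #7a7f0e, #2a2c05, #222304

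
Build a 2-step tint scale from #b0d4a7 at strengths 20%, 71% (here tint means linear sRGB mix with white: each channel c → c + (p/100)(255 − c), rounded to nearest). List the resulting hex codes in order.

#b0d4a7 is rgb(176, 212, 167).
20%: (176 + 15.8 = 191.8→192, 212 + 8.6 = 220.6→221, 167 + 17.6 = 184.6→185) → #c0ddb9
71%: (176 + 56.09 = 232.09→232, 212 + 30.53 = 242.53→243, 167 + 62.48 = 229.48→229) → #e8f3e5

#c0ddb9, #e8f3e5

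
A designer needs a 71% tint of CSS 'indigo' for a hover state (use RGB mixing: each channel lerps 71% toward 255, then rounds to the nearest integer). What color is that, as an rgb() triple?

rgb(203, 181, 219)

CSS indigo is rgb(75, 0, 130).
A 71% tint moves each channel 71% toward 255:
  R: 75 + 127.8 = 202.8 → 203
  G: 0 + 181.05 = 181.05 → 181
  B: 130 + 0.71×(255−130) = 130 + 88.75 = 218.75 → 219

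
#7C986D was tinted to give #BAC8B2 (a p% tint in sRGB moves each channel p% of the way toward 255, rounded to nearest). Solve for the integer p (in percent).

#7C986D is rgb(124, 152, 109); #BAC8B2 is rgb(186, 200, 178).
On the B channel (widest range): 178 ≈ 109 + (p/100)(255 − 109), so p ≈ 100×(178 − 109)/(255 − 109) = 6900/146 = 47.26.
p = 47 reproduces all three channels after rounding.

47%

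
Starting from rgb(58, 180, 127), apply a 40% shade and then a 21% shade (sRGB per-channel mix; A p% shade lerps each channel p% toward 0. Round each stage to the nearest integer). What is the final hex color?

A 40% shade moves each channel 40% toward 0:
  R: 58 − 23.2 = 34.8 → 35
  G: 180 + 0.4×(0−180) = 180 − 72 = 108 → 108
  B: 127 − 50.8 = 76.2 → 76
After the shade: rgb(35, 108, 76) = #236c4c.
A 21% shade moves each channel 21% toward 0:
  R: 35 − 7.35 = 27.65 → 28
  G: 108 + 0.21×(0−108) = 108 − 22.68 = 85.32 → 85
  B: 76 + 0.21×(0−76) = 76 − 15.96 = 60.04 → 60
rgb(28, 85, 60) = #1c553c.

#1c553c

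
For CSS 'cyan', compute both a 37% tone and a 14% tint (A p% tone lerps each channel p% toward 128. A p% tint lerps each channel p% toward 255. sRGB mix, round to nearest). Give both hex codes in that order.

CSS cyan is rgb(0, 255, 255).
37% tone:
  R: 0 + 0.37×(128−0) = 0 + 47.36 = 47.36 → 47
  G: 255 + 0.37×(128−255) = 255 − 46.99 = 208.01 → 208
  B: 255 − 46.99 = 208.01 → 208
  → #2FD0D0
14% tint:
  R: 0 + 0.14×(255−0) = 0 + 35.7 = 35.7 → 36
  G: 255 + 0.14×(255−255) = 255 + 0 = 255 → 255
  B: 255 + 0 = 255 → 255
  → #24FFFF

#2FD0D0, #24FFFF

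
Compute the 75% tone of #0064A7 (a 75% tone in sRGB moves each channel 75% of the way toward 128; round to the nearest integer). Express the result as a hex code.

#60798A

#0064A7 is rgb(0, 100, 167).
Lerp each channel 75% toward 128:
  R: 0 + 96 = 96 → 96
  G: 100 + 21 = 121 → 121
  B: 167 + 0.75×(128−167) = 167 − 29.25 = 137.75 → 138
rgb(96, 121, 138) = #60798A.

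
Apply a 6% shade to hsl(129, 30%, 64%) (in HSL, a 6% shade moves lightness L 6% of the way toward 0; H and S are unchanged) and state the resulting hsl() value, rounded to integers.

hsl(129, 30%, 60%)

L moves 6% from 64 toward 0: 64 − 3.84 = 60.16 → 60.
H and S are unchanged.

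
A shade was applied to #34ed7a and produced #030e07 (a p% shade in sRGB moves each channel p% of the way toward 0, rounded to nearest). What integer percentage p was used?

#34ed7a is rgb(52, 237, 122); #030e07 is rgb(3, 14, 7).
On the G channel (widest range): 14 ≈ 237 + (p/100)(0 − 237), so p ≈ 100×(14 − 237)/(0 − 237) = -22300/-237 = 94.09.
p = 94 reproduces all three channels after rounding.

94%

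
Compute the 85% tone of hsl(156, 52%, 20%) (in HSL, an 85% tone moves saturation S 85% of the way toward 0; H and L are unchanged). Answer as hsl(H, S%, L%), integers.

S moves 85% from 52 toward 0: 52 − 44.2 = 7.8 → 8.
H and L are unchanged.

hsl(156, 8%, 20%)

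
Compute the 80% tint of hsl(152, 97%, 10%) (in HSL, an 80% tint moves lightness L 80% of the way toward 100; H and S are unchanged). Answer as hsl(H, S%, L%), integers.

hsl(152, 97%, 82%)

L moves 80% from 10 toward 100: 10 + 72 = 82 → 82.
H and S are unchanged.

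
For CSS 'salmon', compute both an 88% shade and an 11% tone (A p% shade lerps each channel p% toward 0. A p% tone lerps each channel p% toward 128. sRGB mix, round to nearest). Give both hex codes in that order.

CSS salmon is rgb(250, 128, 114).
88% shade:
  R: 250 − 220 = 30 → 30
  G: 128 + 0.88×(0−128) = 128 − 112.64 = 15.36 → 15
  B: 114 + 0.88×(0−114) = 114 − 100.32 = 13.68 → 14
  → #1E0F0E
11% tone:
  R: 250 + 0.11×(128−250) = 250 − 13.42 = 236.58 → 237
  G: 128 + 0 = 128 → 128
  B: 114 + 0.11×(128−114) = 114 + 1.54 = 115.54 → 116
  → #ED8074

#1E0F0E, #ED8074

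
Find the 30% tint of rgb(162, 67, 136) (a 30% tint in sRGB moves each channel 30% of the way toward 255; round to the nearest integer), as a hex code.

Lerp each channel 30% toward 255:
  R: 162 + 0.3×(255−162) = 162 + 27.9 = 189.9 → 190
  G: 67 + 56.4 = 123.4 → 123
  B: 136 + 0.3×(255−136) = 136 + 35.7 = 171.7 → 172
rgb(190, 123, 172) = #be7bac.

#be7bac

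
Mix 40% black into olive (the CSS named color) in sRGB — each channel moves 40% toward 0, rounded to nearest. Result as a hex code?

CSS olive is rgb(128, 128, 0).
A 40% shade moves each channel 40% toward 0:
  R: 128 + 0.4×(0−128) = 128 − 51.2 = 76.8 → 77
  G: 128 + 0.4×(0−128) = 128 − 51.2 = 76.8 → 77
  B: 0 + 0 = 0 → 0
rgb(77, 77, 0) = #4d4d00.

#4d4d00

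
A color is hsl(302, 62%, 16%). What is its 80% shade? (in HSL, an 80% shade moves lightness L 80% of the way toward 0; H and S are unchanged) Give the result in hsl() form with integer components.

hsl(302, 62%, 3%)

L moves 80% from 16 toward 0: 16 − 12.8 = 3.2 → 3.
H and S are unchanged.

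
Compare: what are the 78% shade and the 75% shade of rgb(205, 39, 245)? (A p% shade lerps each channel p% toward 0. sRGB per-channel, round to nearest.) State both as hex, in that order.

#2d0936, #330a3d

78% shade:
  R: 205 + 0.78×(0−205) = 205 − 159.9 = 45.1 → 45
  G: 39 + 0.78×(0−39) = 39 − 30.42 = 8.58 → 9
  B: 245 − 191.1 = 53.9 → 54
  → #2d0936
75% shade:
  R: 205 + 0.75×(0−205) = 205 − 153.75 = 51.25 → 51
  G: 39 + 0.75×(0−39) = 39 − 29.25 = 9.75 → 10
  B: 245 + 0.75×(0−245) = 245 − 183.75 = 61.25 → 61
  → #330a3d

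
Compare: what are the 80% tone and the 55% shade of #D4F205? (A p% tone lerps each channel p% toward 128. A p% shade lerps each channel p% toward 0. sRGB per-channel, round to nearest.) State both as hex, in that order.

#D4F205 is rgb(212, 242, 5).
80% tone:
  R: 212 − 67.2 = 144.8 → 145
  G: 242 + 0.8×(128−242) = 242 − 91.2 = 150.8 → 151
  B: 5 + 0.8×(128−5) = 5 + 98.4 = 103.4 → 103
  → #919767
55% shade:
  R: 212 − 116.6 = 95.4 → 95
  G: 242 − 133.1 = 108.9 → 109
  B: 5 + 0.55×(0−5) = 5 − 2.75 = 2.25 → 2
  → #5F6D02

#919767, #5F6D02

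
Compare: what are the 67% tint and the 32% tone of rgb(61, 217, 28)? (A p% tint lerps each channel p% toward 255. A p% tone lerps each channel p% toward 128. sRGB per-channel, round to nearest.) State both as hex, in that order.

#bff2b4, #52bd3c

67% tint:
  R: 61 + 0.67×(255−61) = 61 + 129.98 = 190.98 → 191
  G: 217 + 25.46 = 242.46 → 242
  B: 28 + 152.09 = 180.09 → 180
  → #bff2b4
32% tone:
  R: 61 + 0.32×(128−61) = 61 + 21.44 = 82.44 → 82
  G: 217 − 28.48 = 188.52 → 189
  B: 28 + 32 = 60 → 60
  → #52bd3c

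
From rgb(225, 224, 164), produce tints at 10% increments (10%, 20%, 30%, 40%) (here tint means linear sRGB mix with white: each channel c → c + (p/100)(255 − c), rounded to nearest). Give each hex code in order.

10%: (225 + 3 = 228→228, 224 + 3.1 = 227.1→227, 164 + 9.1 = 173.1→173) → #E4E3AD
20%: (225 + 6 = 231→231, 224 + 6.2 = 230.2→230, 164 + 18.2 = 182.2→182) → #E7E6B6
30%: (225 + 9 = 234→234, 224 + 9.3 = 233.3→233, 164 + 27.3 = 191.3→191) → #EAE9BF
40%: (225 + 12 = 237→237, 224 + 12.4 = 236.4→236, 164 + 36.4 = 200.4→200) → #EDECC8

#E4E3AD, #E7E6B6, #EAE9BF, #EDECC8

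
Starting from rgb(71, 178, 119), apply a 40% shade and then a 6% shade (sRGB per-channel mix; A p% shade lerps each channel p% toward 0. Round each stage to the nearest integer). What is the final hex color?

#286543

A 40% shade moves each channel 40% toward 0:
  R: 71 − 28.4 = 42.6 → 43
  G: 178 + 0.4×(0−178) = 178 − 71.2 = 106.8 → 107
  B: 119 − 47.6 = 71.4 → 71
After the shade: rgb(43, 107, 71) = #2B6B47.
Lerp each channel 6% toward 0:
  R: 43 + 0.06×(0−43) = 43 − 2.58 = 40.42 → 40
  G: 107 − 6.42 = 100.58 → 101
  B: 71 + 0.06×(0−71) = 71 − 4.26 = 66.74 → 67
rgb(40, 101, 67) = #286543.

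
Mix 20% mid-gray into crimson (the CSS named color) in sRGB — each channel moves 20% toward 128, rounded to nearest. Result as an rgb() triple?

rgb(202, 42, 74)

CSS crimson is rgb(220, 20, 60).
Per channel, c → c + 0.2(128 − c):
  R: 220 − 18.4 = 201.6 → 202
  G: 20 + 21.6 = 41.6 → 42
  B: 60 + 0.2×(128−60) = 60 + 13.6 = 73.6 → 74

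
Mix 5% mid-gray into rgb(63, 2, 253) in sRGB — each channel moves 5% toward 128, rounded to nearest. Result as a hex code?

Per channel, c → c + 0.05(128 − c):
  R: 63 + 3.25 = 66.25 → 66
  G: 2 + 0.05×(128−2) = 2 + 6.3 = 8.3 → 8
  B: 253 + 0.05×(128−253) = 253 − 6.25 = 246.75 → 247
rgb(66, 8, 247) = #4208f7.

#4208f7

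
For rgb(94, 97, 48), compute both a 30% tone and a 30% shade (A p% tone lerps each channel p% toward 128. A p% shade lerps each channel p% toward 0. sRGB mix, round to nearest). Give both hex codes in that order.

#686A48, #424422

30% tone:
  R: 94 + 0.3×(128−94) = 94 + 10.2 = 104.2 → 104
  G: 97 + 9.3 = 106.3 → 106
  B: 48 + 0.3×(128−48) = 48 + 24 = 72 → 72
  → #686A48
30% shade:
  R: 94 + 0.3×(0−94) = 94 − 28.2 = 65.8 → 66
  G: 97 + 0.3×(0−97) = 97 − 29.1 = 67.9 → 68
  B: 48 − 14.4 = 33.6 → 34
  → #424422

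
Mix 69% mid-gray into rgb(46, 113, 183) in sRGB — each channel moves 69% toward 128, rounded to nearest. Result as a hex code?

Per channel, c → c + 0.69(128 − c):
  R: 46 + 56.58 = 102.58 → 103
  G: 113 + 10.35 = 123.35 → 123
  B: 183 + 0.69×(128−183) = 183 − 37.95 = 145.05 → 145
rgb(103, 123, 145) = #677b91.

#677b91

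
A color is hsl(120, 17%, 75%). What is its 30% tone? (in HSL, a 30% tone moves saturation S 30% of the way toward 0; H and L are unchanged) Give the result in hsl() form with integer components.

S moves 30% from 17 toward 0: 17 − 5.1 = 11.9 → 12.
H and L are unchanged.

hsl(120, 12%, 75%)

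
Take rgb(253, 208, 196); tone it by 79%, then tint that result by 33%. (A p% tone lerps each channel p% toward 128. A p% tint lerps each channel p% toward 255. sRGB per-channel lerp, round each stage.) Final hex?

#BBB5B3

A 79% tone moves each channel 79% toward 128:
  R: 253 − 98.75 = 154.25 → 154
  G: 208 − 63.2 = 144.8 → 145
  B: 196 − 53.72 = 142.28 → 142
After the tone: rgb(154, 145, 142) = #9A918E.
A 33% tint moves each channel 33% toward 255:
  R: 154 + 33.33 = 187.33 → 187
  G: 145 + 36.3 = 181.3 → 181
  B: 142 + 37.29 = 179.29 → 179
rgb(187, 181, 179) = #BBB5B3.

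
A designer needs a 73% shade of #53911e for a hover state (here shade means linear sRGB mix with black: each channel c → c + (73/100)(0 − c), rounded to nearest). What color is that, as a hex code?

#162708

#53911e is rgb(83, 145, 30).
Lerp each channel 73% toward 0:
  R: 83 + 0.73×(0−83) = 83 − 60.59 = 22.41 → 22
  G: 145 + 0.73×(0−145) = 145 − 105.85 = 39.15 → 39
  B: 30 − 21.9 = 8.1 → 8
rgb(22, 39, 8) = #162708.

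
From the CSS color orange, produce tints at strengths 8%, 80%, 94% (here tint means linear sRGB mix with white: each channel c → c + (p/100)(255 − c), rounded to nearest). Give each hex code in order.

CSS orange is rgb(255, 165, 0).
8%: (255→255, 165 + 7.2 = 172.2→172, 0 + 20.4 = 20.4→20) → #FFAC14
80%: (255→255, 165 + 72 = 237→237, 0 + 204 = 204→204) → #FFEDCC
94%: (255→255, 165 + 84.6 = 249.6→250, 0 + 239.7 = 239.7→240) → #FFFAF0

#FFAC14, #FFEDCC, #FFFAF0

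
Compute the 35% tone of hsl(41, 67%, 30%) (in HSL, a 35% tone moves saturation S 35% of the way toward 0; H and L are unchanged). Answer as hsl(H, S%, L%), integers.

hsl(41, 44%, 30%)

S moves 35% from 67 toward 0: 67 − 23.45 = 43.55 → 44.
H and L are unchanged.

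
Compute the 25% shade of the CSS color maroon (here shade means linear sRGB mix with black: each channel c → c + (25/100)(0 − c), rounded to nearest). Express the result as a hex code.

#600000

CSS maroon is rgb(128, 0, 0).
Lerp each channel 25% toward 0:
  R: 128 − 32 = 96 → 96
  G: 0 + 0.25×(0−0) = 0 + 0 = 0 → 0
  B: 0 + 0.25×(0−0) = 0 + 0 = 0 → 0
rgb(96, 0, 0) = #600000.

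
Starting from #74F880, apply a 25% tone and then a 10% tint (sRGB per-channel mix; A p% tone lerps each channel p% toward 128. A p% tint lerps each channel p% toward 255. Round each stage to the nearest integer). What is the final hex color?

#85DE8D

#74F880 is rgb(116, 248, 128).
Per channel, c → c + 0.25(128 − c):
  R: 116 + 0.25×(128−116) = 116 + 3 = 119 → 119
  G: 248 + 0.25×(128−248) = 248 − 30 = 218 → 218
  B: 128 + 0.25×(128−128) = 128 + 0 = 128 → 128
After the tone: rgb(119, 218, 128) = #77DA80.
A 10% tint moves each channel 10% toward 255:
  R: 119 + 0.1×(255−119) = 119 + 13.6 = 132.6 → 133
  G: 218 + 0.1×(255−218) = 218 + 3.7 = 221.7 → 222
  B: 128 + 0.1×(255−128) = 128 + 12.7 = 140.7 → 141
rgb(133, 222, 141) = #85DE8D.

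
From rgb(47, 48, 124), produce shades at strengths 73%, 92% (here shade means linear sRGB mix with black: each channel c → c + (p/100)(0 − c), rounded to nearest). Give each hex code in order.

#0D0D21, #04040A

73%: (47 − 34.31 = 12.69→13, 48 − 35.04 = 12.96→13, 124 − 90.52 = 33.48→33) → #0D0D21
92%: (47 − 43.24 = 3.76→4, 48 − 44.16 = 3.84→4, 124 − 114.08 = 9.92→10) → #04040A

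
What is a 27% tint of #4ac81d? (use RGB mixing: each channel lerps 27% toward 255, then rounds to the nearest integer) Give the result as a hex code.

#7bd75a

#4ac81d is rgb(74, 200, 29).
A 27% tint moves each channel 27% toward 255:
  R: 74 + 0.27×(255−74) = 74 + 48.87 = 122.87 → 123
  G: 200 + 14.85 = 214.85 → 215
  B: 29 + 0.27×(255−29) = 29 + 61.02 = 90.02 → 90
rgb(123, 215, 90) = #7bd75a.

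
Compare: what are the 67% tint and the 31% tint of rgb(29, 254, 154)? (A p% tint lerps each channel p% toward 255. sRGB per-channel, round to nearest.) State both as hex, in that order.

67% tint:
  R: 29 + 151.42 = 180.42 → 180
  G: 254 + 0.67 = 254.67 → 255
  B: 154 + 0.67×(255−154) = 154 + 67.67 = 221.67 → 222
  → #b4ffde
31% tint:
  R: 29 + 70.06 = 99.06 → 99
  G: 254 + 0.31 = 254.31 → 254
  B: 154 + 0.31×(255−154) = 154 + 31.31 = 185.31 → 185
  → #63feb9

#b4ffde, #63feb9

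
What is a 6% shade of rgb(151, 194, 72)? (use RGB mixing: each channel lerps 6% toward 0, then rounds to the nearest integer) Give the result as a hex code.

#8EB644

Per channel, c → c + 0.06(0 − c):
  R: 151 − 9.06 = 141.94 → 142
  G: 194 − 11.64 = 182.36 → 182
  B: 72 − 4.32 = 67.68 → 68
rgb(142, 182, 68) = #8EB644.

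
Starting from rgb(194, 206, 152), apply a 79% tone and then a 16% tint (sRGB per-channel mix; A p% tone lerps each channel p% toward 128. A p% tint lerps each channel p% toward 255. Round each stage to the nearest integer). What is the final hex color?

A 79% tone moves each channel 79% toward 128:
  R: 194 + 0.79×(128−194) = 194 − 52.14 = 141.86 → 142
  G: 206 − 61.62 = 144.38 → 144
  B: 152 + 0.79×(128−152) = 152 − 18.96 = 133.04 → 133
After the tone: rgb(142, 144, 133) = #8E9085.
Per channel, c → c + 0.16(255 − c):
  R: 142 + 18.08 = 160.08 → 160
  G: 144 + 17.76 = 161.76 → 162
  B: 133 + 0.16×(255−133) = 133 + 19.52 = 152.52 → 153
rgb(160, 162, 153) = #A0A299.

#A0A299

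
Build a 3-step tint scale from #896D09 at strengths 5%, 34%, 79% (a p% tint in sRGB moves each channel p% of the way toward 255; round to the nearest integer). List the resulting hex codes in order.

#896D09 is rgb(137, 109, 9).
5%: (137 + 5.9 = 142.9→143, 109 + 7.3 = 116.3→116, 9 + 12.3 = 21.3→21) → #8F7415
34%: (137 + 40.12 = 177.12→177, 109 + 49.64 = 158.64→159, 9 + 83.64 = 92.64→93) → #B19F5D
79%: (137 + 93.22 = 230.22→230, 109 + 115.34 = 224.34→224, 9 + 194.34 = 203.34→203) → #E6E0CB

#8F7415, #B19F5D, #E6E0CB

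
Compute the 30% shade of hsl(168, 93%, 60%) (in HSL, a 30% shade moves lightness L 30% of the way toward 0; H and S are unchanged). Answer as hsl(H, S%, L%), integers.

hsl(168, 93%, 42%)

L moves 30% from 60 toward 0: 60 − 18 = 42 → 42.
H and S are unchanged.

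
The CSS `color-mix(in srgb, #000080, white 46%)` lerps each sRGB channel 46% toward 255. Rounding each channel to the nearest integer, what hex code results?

#7575ba

#000080 is rgb(0, 0, 128).
A 46% tint moves each channel 46% toward 255:
  R: 0 + 0.46×(255−0) = 0 + 117.3 = 117.3 → 117
  G: 0 + 117.3 = 117.3 → 117
  B: 128 + 0.46×(255−128) = 128 + 58.42 = 186.42 → 186
rgb(117, 117, 186) = #7575ba.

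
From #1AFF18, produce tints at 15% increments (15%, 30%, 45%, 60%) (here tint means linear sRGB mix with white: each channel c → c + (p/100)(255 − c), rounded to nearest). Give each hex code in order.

#3CFF3B, #5FFF5D, #81FF80, #A3FFA3

#1AFF18 is rgb(26, 255, 24).
15%: (26 + 34.35 = 60.35→60, 255→255, 24 + 34.65 = 58.65→59) → #3CFF3B
30%: (26 + 68.7 = 94.7→95, 255→255, 24 + 69.3 = 93.3→93) → #5FFF5D
45%: (26 + 103.05 = 129.05→129, 255→255, 24 + 103.95 = 127.95→128) → #81FF80
60%: (26 + 137.4 = 163.4→163, 255→255, 24 + 138.6 = 162.6→163) → #A3FFA3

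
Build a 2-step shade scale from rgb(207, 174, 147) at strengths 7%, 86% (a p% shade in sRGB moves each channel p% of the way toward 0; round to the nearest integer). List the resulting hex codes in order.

#c1a289, #1d1815

7%: (207 − 14.49 = 192.51→193, 174 − 12.18 = 161.82→162, 147 − 10.29 = 136.71→137) → #c1a289
86%: (207 − 178.02 = 28.98→29, 174 − 149.64 = 24.36→24, 147 − 126.42 = 20.58→21) → #1d1815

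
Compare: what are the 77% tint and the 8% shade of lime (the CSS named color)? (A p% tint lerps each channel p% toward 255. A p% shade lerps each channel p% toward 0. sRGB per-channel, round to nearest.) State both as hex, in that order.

CSS lime is rgb(0, 255, 0).
77% tint:
  R: 0 + 0.77×(255−0) = 0 + 196.35 = 196.35 → 196
  G: 255 + 0.77×(255−255) = 255 + 0 = 255 → 255
  B: 0 + 0.77×(255−0) = 0 + 196.35 = 196.35 → 196
  → #c4ffc4
8% shade:
  R: 0 + 0.08×(0−0) = 0 + 0 = 0 → 0
  G: 255 − 20.4 = 234.6 → 235
  B: 0 + 0.08×(0−0) = 0 + 0 = 0 → 0
  → #00eb00

#c4ffc4, #00eb00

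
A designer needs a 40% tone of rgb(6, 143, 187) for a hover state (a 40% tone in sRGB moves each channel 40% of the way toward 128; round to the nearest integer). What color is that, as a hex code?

Lerp each channel 40% toward 128:
  R: 6 + 48.8 = 54.8 → 55
  G: 143 + 0.4×(128−143) = 143 − 6 = 137 → 137
  B: 187 − 23.6 = 163.4 → 163
rgb(55, 137, 163) = #3789A3.

#3789A3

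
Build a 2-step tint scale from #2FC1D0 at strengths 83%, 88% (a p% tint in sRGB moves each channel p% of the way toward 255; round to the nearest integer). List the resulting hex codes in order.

#2FC1D0 is rgb(47, 193, 208).
83%: (47 + 172.64 = 219.64→220, 193 + 51.46 = 244.46→244, 208 + 39.01 = 247.01→247) → #DCF4F7
88%: (47 + 183.04 = 230.04→230, 193 + 54.56 = 247.56→248, 208 + 41.36 = 249.36→249) → #E6F8F9

#DCF4F7, #E6F8F9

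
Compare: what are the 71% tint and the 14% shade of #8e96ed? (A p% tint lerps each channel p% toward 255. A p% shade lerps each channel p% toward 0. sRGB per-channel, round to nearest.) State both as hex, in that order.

#dee1fa, #7a81cc

#8e96ed is rgb(142, 150, 237).
71% tint:
  R: 142 + 0.71×(255−142) = 142 + 80.23 = 222.23 → 222
  G: 150 + 0.71×(255−150) = 150 + 74.55 = 224.55 → 225
  B: 237 + 0.71×(255−237) = 237 + 12.78 = 249.78 → 250
  → #dee1fa
14% shade:
  R: 142 + 0.14×(0−142) = 142 − 19.88 = 122.12 → 122
  G: 150 − 21 = 129 → 129
  B: 237 − 33.18 = 203.82 → 204
  → #7a81cc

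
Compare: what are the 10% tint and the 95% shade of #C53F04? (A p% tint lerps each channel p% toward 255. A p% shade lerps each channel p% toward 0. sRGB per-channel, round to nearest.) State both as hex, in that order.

#C53F04 is rgb(197, 63, 4).
10% tint:
  R: 197 + 0.1×(255−197) = 197 + 5.8 = 202.8 → 203
  G: 63 + 0.1×(255−63) = 63 + 19.2 = 82.2 → 82
  B: 4 + 0.1×(255−4) = 4 + 25.1 = 29.1 → 29
  → #CB521D
95% shade:
  R: 197 + 0.95×(0−197) = 197 − 187.15 = 9.85 → 10
  G: 63 − 59.85 = 3.15 → 3
  B: 4 + 0.95×(0−4) = 4 − 3.8 = 0.2 → 0
  → #0A0300

#CB521D, #0A0300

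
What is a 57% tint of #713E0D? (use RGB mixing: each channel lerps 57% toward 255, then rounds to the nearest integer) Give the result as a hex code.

#713E0D is rgb(113, 62, 13).
A 57% tint moves each channel 57% toward 255:
  R: 113 + 80.94 = 193.94 → 194
  G: 62 + 0.57×(255−62) = 62 + 110.01 = 172.01 → 172
  B: 13 + 0.57×(255−13) = 13 + 137.94 = 150.94 → 151
rgb(194, 172, 151) = #C2AC97.

#C2AC97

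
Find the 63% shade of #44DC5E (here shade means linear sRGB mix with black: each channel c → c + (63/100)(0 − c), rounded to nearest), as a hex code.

#44DC5E is rgb(68, 220, 94).
Lerp each channel 63% toward 0:
  R: 68 + 0.63×(0−68) = 68 − 42.84 = 25.16 → 25
  G: 220 − 138.6 = 81.4 → 81
  B: 94 − 59.22 = 34.78 → 35
rgb(25, 81, 35) = #195123.

#195123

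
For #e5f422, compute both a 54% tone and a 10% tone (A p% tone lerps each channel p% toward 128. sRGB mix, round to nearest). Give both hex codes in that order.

#e5f422 is rgb(229, 244, 34).
54% tone:
  R: 229 + 0.54×(128−229) = 229 − 54.54 = 174.46 → 174
  G: 244 + 0.54×(128−244) = 244 − 62.64 = 181.36 → 181
  B: 34 + 50.76 = 84.76 → 85
  → #aeb555
10% tone:
  R: 229 − 10.1 = 218.9 → 219
  G: 244 + 0.1×(128−244) = 244 − 11.6 = 232.4 → 232
  B: 34 + 9.4 = 43.4 → 43
  → #dbe82b

#aeb555, #dbe82b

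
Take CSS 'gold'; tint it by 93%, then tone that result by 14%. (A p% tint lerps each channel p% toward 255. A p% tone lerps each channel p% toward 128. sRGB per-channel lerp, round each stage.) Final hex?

#EDEBDE

CSS gold is rgb(255, 215, 0).
Per channel, c → c + 0.93(255 − c):
  R: 255 + 0.93×(255−255) = 255 + 0 = 255 → 255
  G: 215 + 37.2 = 252.2 → 252
  B: 0 + 237.15 = 237.15 → 237
After the tint: rgb(255, 252, 237) = #FFFCED.
Per channel, c → c + 0.14(128 − c):
  R: 255 + 0.14×(128−255) = 255 − 17.78 = 237.22 → 237
  G: 252 − 17.36 = 234.64 → 235
  B: 237 − 15.26 = 221.74 → 222
rgb(237, 235, 222) = #EDEBDE.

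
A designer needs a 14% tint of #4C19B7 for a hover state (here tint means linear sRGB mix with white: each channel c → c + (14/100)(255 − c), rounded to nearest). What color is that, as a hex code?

#4C19B7 is rgb(76, 25, 183).
A 14% tint moves each channel 14% toward 255:
  R: 76 + 25.06 = 101.06 → 101
  G: 25 + 0.14×(255−25) = 25 + 32.2 = 57.2 → 57
  B: 183 + 0.14×(255−183) = 183 + 10.08 = 193.08 → 193
rgb(101, 57, 193) = #6539C1.

#6539C1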